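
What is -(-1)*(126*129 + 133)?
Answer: 16387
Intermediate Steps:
-(-1)*(126*129 + 133) = -(-1)*(16254 + 133) = -(-1)*16387 = -1*(-16387) = 16387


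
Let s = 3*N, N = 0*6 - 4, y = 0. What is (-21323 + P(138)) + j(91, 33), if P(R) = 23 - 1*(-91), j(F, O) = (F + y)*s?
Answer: -22301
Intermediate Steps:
N = -4 (N = 0 - 4 = -4)
s = -12 (s = 3*(-4) = -12)
j(F, O) = -12*F (j(F, O) = (F + 0)*(-12) = F*(-12) = -12*F)
P(R) = 114 (P(R) = 23 + 91 = 114)
(-21323 + P(138)) + j(91, 33) = (-21323 + 114) - 12*91 = -21209 - 1092 = -22301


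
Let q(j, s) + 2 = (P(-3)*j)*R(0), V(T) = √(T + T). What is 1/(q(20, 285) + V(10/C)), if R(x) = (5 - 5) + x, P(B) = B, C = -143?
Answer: -143/296 - I*√715/296 ≈ -0.48311 - 0.090336*I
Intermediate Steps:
V(T) = √2*√T (V(T) = √(2*T) = √2*√T)
R(x) = x (R(x) = 0 + x = x)
q(j, s) = -2 (q(j, s) = -2 - 3*j*0 = -2 + 0 = -2)
1/(q(20, 285) + V(10/C)) = 1/(-2 + √2*√(10/(-143))) = 1/(-2 + √2*√(10*(-1/143))) = 1/(-2 + √2*√(-10/143)) = 1/(-2 + √2*(I*√1430/143)) = 1/(-2 + 2*I*√715/143)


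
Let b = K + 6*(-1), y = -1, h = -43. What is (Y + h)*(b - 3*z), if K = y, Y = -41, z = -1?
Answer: 336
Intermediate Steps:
K = -1
b = -7 (b = -1 + 6*(-1) = -1 - 6 = -7)
(Y + h)*(b - 3*z) = (-41 - 43)*(-7 - 3*(-1)) = -84*(-7 + 3) = -84*(-4) = 336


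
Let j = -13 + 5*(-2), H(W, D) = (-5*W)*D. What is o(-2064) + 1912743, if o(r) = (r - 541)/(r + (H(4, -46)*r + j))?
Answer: 3636061325086/1900967 ≈ 1.9127e+6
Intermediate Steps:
H(W, D) = -5*D*W
j = -23 (j = -13 - 10 = -23)
o(r) = (-541 + r)/(-23 + 921*r) (o(r) = (r - 541)/(r + ((-5*(-46)*4)*r - 23)) = (-541 + r)/(r + (920*r - 23)) = (-541 + r)/(r + (-23 + 920*r)) = (-541 + r)/(-23 + 921*r))
o(-2064) + 1912743 = (-541 - 2064)/(-23 + 921*(-2064)) + 1912743 = -2605/(-23 - 1900944) + 1912743 = -2605/(-1900967) + 1912743 = -1/1900967*(-2605) + 1912743 = 2605/1900967 + 1912743 = 3636061325086/1900967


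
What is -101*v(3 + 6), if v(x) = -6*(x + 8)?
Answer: 10302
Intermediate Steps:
v(x) = -48 - 6*x (v(x) = -6*(8 + x) = -48 - 6*x)
-101*v(3 + 6) = -101*(-48 - 6*(3 + 6)) = -101*(-48 - 6*9) = -101*(-48 - 54) = -101*(-102) = 10302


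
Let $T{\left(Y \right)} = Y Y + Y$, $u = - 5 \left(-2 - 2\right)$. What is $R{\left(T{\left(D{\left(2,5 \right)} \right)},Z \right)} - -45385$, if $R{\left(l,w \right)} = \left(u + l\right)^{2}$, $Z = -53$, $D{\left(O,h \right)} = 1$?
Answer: $45869$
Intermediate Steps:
$u = 20$ ($u = \left(-5\right) \left(-4\right) = 20$)
$T{\left(Y \right)} = Y + Y^{2}$ ($T{\left(Y \right)} = Y^{2} + Y = Y + Y^{2}$)
$R{\left(l,w \right)} = \left(20 + l\right)^{2}$
$R{\left(T{\left(D{\left(2,5 \right)} \right)},Z \right)} - -45385 = \left(20 + 1 \left(1 + 1\right)\right)^{2} - -45385 = \left(20 + 1 \cdot 2\right)^{2} + 45385 = \left(20 + 2\right)^{2} + 45385 = 22^{2} + 45385 = 484 + 45385 = 45869$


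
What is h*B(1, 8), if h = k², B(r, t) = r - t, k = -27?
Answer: -5103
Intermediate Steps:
h = 729 (h = (-27)² = 729)
h*B(1, 8) = 729*(1 - 1*8) = 729*(1 - 8) = 729*(-7) = -5103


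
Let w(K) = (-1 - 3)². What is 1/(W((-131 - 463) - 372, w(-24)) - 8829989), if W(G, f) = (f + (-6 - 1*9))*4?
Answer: -1/8829985 ≈ -1.1325e-7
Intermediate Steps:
w(K) = 16 (w(K) = (-4)² = 16)
W(G, f) = -60 + 4*f (W(G, f) = (f + (-6 - 9))*4 = (f - 15)*4 = (-15 + f)*4 = -60 + 4*f)
1/(W((-131 - 463) - 372, w(-24)) - 8829989) = 1/((-60 + 4*16) - 8829989) = 1/((-60 + 64) - 8829989) = 1/(4 - 8829989) = 1/(-8829985) = -1/8829985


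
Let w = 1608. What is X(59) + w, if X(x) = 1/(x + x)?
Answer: 189745/118 ≈ 1608.0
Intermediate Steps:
X(x) = 1/(2*x)
X(59) + w = (½)/59 + 1608 = (½)*(1/59) + 1608 = 1/118 + 1608 = 189745/118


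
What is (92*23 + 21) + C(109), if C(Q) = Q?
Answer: 2246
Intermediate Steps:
(92*23 + 21) + C(109) = (92*23 + 21) + 109 = (2116 + 21) + 109 = 2137 + 109 = 2246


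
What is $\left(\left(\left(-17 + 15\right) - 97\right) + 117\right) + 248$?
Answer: $266$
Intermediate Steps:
$\left(\left(\left(-17 + 15\right) - 97\right) + 117\right) + 248 = \left(\left(-2 - 97\right) + 117\right) + 248 = \left(-99 + 117\right) + 248 = 18 + 248 = 266$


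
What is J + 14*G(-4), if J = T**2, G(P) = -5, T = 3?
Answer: -61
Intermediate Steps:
J = 9 (J = 3**2 = 9)
J + 14*G(-4) = 9 + 14*(-5) = 9 - 70 = -61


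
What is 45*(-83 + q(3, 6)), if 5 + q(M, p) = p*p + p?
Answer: -2070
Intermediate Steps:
q(M, p) = -5 + p + p**2 (q(M, p) = -5 + (p*p + p) = -5 + (p**2 + p) = -5 + (p + p**2) = -5 + p + p**2)
45*(-83 + q(3, 6)) = 45*(-83 + (-5 + 6 + 6**2)) = 45*(-83 + (-5 + 6 + 36)) = 45*(-83 + 37) = 45*(-46) = -2070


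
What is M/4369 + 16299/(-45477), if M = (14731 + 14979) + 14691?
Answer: 216445994/22076557 ≈ 9.8043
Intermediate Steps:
M = 44401 (M = 29710 + 14691 = 44401)
M/4369 + 16299/(-45477) = 44401/4369 + 16299/(-45477) = 44401*(1/4369) + 16299*(-1/45477) = 44401/4369 - 1811/5053 = 216445994/22076557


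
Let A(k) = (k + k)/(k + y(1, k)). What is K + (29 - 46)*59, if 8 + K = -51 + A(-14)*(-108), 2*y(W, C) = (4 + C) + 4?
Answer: -21078/17 ≈ -1239.9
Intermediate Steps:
y(W, C) = 4 + C/2 (y(W, C) = ((4 + C) + 4)/2 = (8 + C)/2 = 4 + C/2)
A(k) = 2*k/(4 + 3*k/2) (A(k) = (k + k)/(k + (4 + k/2)) = (2*k)/(4 + 3*k/2) = 2*k/(4 + 3*k/2))
K = -4027/17 (K = -8 + (-51 + (4*(-14)/(8 + 3*(-14)))*(-108)) = -8 + (-51 + (4*(-14)/(8 - 42))*(-108)) = -8 + (-51 + (4*(-14)/(-34))*(-108)) = -8 + (-51 + (4*(-14)*(-1/34))*(-108)) = -8 + (-51 + (28/17)*(-108)) = -8 + (-51 - 3024/17) = -8 - 3891/17 = -4027/17 ≈ -236.88)
K + (29 - 46)*59 = -4027/17 + (29 - 46)*59 = -4027/17 - 17*59 = -4027/17 - 1003 = -21078/17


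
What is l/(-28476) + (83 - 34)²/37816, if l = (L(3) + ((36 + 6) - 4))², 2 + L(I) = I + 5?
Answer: -1210225/269212104 ≈ -0.0044954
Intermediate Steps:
L(I) = 3 + I (L(I) = -2 + (I + 5) = -2 + (5 + I) = 3 + I)
l = 1936 (l = ((3 + 3) + ((36 + 6) - 4))² = (6 + (42 - 4))² = (6 + 38)² = 44² = 1936)
l/(-28476) + (83 - 34)²/37816 = 1936/(-28476) + (83 - 34)²/37816 = 1936*(-1/28476) + 49²*(1/37816) = -484/7119 + 2401*(1/37816) = -484/7119 + 2401/37816 = -1210225/269212104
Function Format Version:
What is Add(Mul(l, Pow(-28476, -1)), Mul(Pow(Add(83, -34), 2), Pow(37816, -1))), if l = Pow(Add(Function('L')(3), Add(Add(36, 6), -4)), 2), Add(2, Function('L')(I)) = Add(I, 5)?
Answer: Rational(-1210225, 269212104) ≈ -0.0044954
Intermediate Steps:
Function('L')(I) = Add(3, I) (Function('L')(I) = Add(-2, Add(I, 5)) = Add(-2, Add(5, I)) = Add(3, I))
l = 1936 (l = Pow(Add(Add(3, 3), Add(Add(36, 6), -4)), 2) = Pow(Add(6, Add(42, -4)), 2) = Pow(Add(6, 38), 2) = Pow(44, 2) = 1936)
Add(Mul(l, Pow(-28476, -1)), Mul(Pow(Add(83, -34), 2), Pow(37816, -1))) = Add(Mul(1936, Pow(-28476, -1)), Mul(Pow(Add(83, -34), 2), Pow(37816, -1))) = Add(Mul(1936, Rational(-1, 28476)), Mul(Pow(49, 2), Rational(1, 37816))) = Add(Rational(-484, 7119), Mul(2401, Rational(1, 37816))) = Add(Rational(-484, 7119), Rational(2401, 37816)) = Rational(-1210225, 269212104)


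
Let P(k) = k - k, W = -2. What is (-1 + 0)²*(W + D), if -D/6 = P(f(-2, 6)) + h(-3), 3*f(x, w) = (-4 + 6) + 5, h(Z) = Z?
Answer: 16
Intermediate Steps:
f(x, w) = 7/3 (f(x, w) = ((-4 + 6) + 5)/3 = (2 + 5)/3 = (⅓)*7 = 7/3)
P(k) = 0
D = 18 (D = -6*(0 - 3) = -6*(-3) = 18)
(-1 + 0)²*(W + D) = (-1 + 0)²*(-2 + 18) = (-1)²*16 = 1*16 = 16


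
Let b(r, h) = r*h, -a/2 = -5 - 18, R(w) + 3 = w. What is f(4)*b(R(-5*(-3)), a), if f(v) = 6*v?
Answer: 13248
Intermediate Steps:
R(w) = -3 + w
a = 46 (a = -2*(-5 - 18) = -2*(-23) = 46)
b(r, h) = h*r
f(4)*b(R(-5*(-3)), a) = (6*4)*(46*(-3 - 5*(-3))) = 24*(46*(-3 + 15)) = 24*(46*12) = 24*552 = 13248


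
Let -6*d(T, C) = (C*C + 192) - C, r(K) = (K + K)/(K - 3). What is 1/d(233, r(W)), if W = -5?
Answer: -96/3077 ≈ -0.031199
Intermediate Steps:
r(K) = 2*K/(-3 + K) (r(K) = (2*K)/(-3 + K) = 2*K/(-3 + K))
d(T, C) = -32 - C²/6 + C/6 (d(T, C) = -((C*C + 192) - C)/6 = -((C² + 192) - C)/6 = -((192 + C²) - C)/6 = -(192 + C² - C)/6 = -32 - C²/6 + C/6)
1/d(233, r(W)) = 1/(-32 - 100/(-3 - 5)²/6 + (2*(-5)/(-3 - 5))/6) = 1/(-32 - (2*(-5)/(-8))²/6 + (2*(-5)/(-8))/6) = 1/(-32 - (2*(-5)*(-⅛))²/6 + (2*(-5)*(-⅛))/6) = 1/(-32 - (5/4)²/6 + (⅙)*(5/4)) = 1/(-32 - ⅙*25/16 + 5/24) = 1/(-32 - 25/96 + 5/24) = 1/(-3077/96) = -96/3077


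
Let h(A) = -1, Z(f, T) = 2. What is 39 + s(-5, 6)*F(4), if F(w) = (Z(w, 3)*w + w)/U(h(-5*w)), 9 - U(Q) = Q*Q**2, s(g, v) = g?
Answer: 33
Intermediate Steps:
U(Q) = 9 - Q**3 (U(Q) = 9 - Q*Q**2 = 9 - Q**3)
F(w) = 3*w/10 (F(w) = (2*w + w)/(9 - 1*(-1)**3) = (3*w)/(9 - 1*(-1)) = (3*w)/(9 + 1) = (3*w)/10 = (3*w)*(1/10) = 3*w/10)
39 + s(-5, 6)*F(4) = 39 - 3*4/2 = 39 - 5*6/5 = 39 - 6 = 33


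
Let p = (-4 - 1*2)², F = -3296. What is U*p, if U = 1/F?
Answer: -9/824 ≈ -0.010922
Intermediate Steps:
p = 36 (p = (-4 - 2)² = (-6)² = 36)
U = -1/3296 (U = 1/(-3296) = -1/3296 ≈ -0.00030340)
U*p = -1/3296*36 = -9/824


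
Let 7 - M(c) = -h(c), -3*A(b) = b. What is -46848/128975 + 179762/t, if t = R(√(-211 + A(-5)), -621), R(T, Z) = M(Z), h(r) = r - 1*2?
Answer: -150738067/515900 ≈ -292.18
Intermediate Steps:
h(r) = -2 + r (h(r) = r - 2 = -2 + r)
A(b) = -b/3
M(c) = 5 + c (M(c) = 7 - (-1)*(-2 + c) = 7 - (2 - c) = 7 + (-2 + c) = 5 + c)
R(T, Z) = 5 + Z
t = -616 (t = 5 - 621 = -616)
-46848/128975 + 179762/t = -46848/128975 + 179762/(-616) = -46848*1/128975 + 179762*(-1/616) = -46848/128975 - 8171/28 = -150738067/515900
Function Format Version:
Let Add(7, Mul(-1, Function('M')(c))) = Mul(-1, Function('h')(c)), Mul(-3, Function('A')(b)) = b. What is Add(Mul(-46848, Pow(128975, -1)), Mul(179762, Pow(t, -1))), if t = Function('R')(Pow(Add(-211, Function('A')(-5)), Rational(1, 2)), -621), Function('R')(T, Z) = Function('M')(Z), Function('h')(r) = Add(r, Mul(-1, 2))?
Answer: Rational(-150738067, 515900) ≈ -292.18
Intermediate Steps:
Function('h')(r) = Add(-2, r) (Function('h')(r) = Add(r, -2) = Add(-2, r))
Function('A')(b) = Mul(Rational(-1, 3), b)
Function('M')(c) = Add(5, c) (Function('M')(c) = Add(7, Mul(-1, Mul(-1, Add(-2, c)))) = Add(7, Mul(-1, Add(2, Mul(-1, c)))) = Add(7, Add(-2, c)) = Add(5, c))
Function('R')(T, Z) = Add(5, Z)
t = -616 (t = Add(5, -621) = -616)
Add(Mul(-46848, Pow(128975, -1)), Mul(179762, Pow(t, -1))) = Add(Mul(-46848, Pow(128975, -1)), Mul(179762, Pow(-616, -1))) = Add(Mul(-46848, Rational(1, 128975)), Mul(179762, Rational(-1, 616))) = Add(Rational(-46848, 128975), Rational(-8171, 28)) = Rational(-150738067, 515900)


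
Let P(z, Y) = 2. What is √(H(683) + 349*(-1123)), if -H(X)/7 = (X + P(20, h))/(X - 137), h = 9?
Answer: I*√2384537298/78 ≈ 626.05*I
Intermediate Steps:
H(X) = -7*(2 + X)/(-137 + X) (H(X) = -7*(X + 2)/(X - 137) = -7*(2 + X)/(-137 + X))
√(H(683) + 349*(-1123)) = √(7*(-2 - 1*683)/(-137 + 683) + 349*(-1123)) = √(7*(-2 - 683)/546 - 391927) = √(7*(1/546)*(-685) - 391927) = √(-685/78 - 391927) = √(-30570991/78) = I*√2384537298/78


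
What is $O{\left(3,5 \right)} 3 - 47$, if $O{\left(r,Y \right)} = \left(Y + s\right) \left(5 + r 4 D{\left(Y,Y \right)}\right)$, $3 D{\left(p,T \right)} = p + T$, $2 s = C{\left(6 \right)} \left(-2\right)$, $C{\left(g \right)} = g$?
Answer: $-182$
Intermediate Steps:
$s = -6$ ($s = \frac{6 \left(-2\right)}{2} = \frac{1}{2} \left(-12\right) = -6$)
$D{\left(p,T \right)} = \frac{T}{3} + \frac{p}{3}$ ($D{\left(p,T \right)} = \frac{p + T}{3} = \frac{T + p}{3} = \frac{T}{3} + \frac{p}{3}$)
$O{\left(r,Y \right)} = \left(-6 + Y\right) \left(5 + \frac{8 Y r}{3}\right)$ ($O{\left(r,Y \right)} = \left(Y - 6\right) \left(5 + r 4 \left(\frac{Y}{3} + \frac{Y}{3}\right)\right) = \left(-6 + Y\right) \left(5 + 4 r \frac{2 Y}{3}\right) = \left(-6 + Y\right) \left(5 + \frac{8 Y r}{3}\right)$)
$O{\left(3,5 \right)} 3 - 47 = \left(-30 + 5 \cdot 5 - 80 \cdot 3 + \frac{8}{3} \cdot 3 \cdot 5^{2}\right) 3 - 47 = \left(-30 + 25 - 240 + \frac{8}{3} \cdot 3 \cdot 25\right) 3 - 47 = \left(-30 + 25 - 240 + 200\right) 3 - 47 = \left(-45\right) 3 - 47 = -135 - 47 = -182$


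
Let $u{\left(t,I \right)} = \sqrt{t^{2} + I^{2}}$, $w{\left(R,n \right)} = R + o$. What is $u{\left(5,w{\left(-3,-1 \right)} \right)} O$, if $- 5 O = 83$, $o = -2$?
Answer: $- 83 \sqrt{2} \approx -117.38$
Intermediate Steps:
$w{\left(R,n \right)} = -2 + R$ ($w{\left(R,n \right)} = R - 2 = -2 + R$)
$u{\left(t,I \right)} = \sqrt{I^{2} + t^{2}}$
$O = - \frac{83}{5}$ ($O = \left(- \frac{1}{5}\right) 83 = - \frac{83}{5} \approx -16.6$)
$u{\left(5,w{\left(-3,-1 \right)} \right)} O = \sqrt{\left(-2 - 3\right)^{2} + 5^{2}} \left(- \frac{83}{5}\right) = \sqrt{\left(-5\right)^{2} + 25} \left(- \frac{83}{5}\right) = \sqrt{25 + 25} \left(- \frac{83}{5}\right) = \sqrt{50} \left(- \frac{83}{5}\right) = 5 \sqrt{2} \left(- \frac{83}{5}\right) = - 83 \sqrt{2}$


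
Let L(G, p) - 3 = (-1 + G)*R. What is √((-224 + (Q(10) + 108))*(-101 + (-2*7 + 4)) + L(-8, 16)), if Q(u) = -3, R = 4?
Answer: 6*√366 ≈ 114.79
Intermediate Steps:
L(G, p) = -1 + 4*G (L(G, p) = 3 + (-1 + G)*4 = 3 + (-4 + 4*G) = -1 + 4*G)
√((-224 + (Q(10) + 108))*(-101 + (-2*7 + 4)) + L(-8, 16)) = √((-224 + (-3 + 108))*(-101 + (-2*7 + 4)) + (-1 + 4*(-8))) = √((-224 + 105)*(-101 + (-14 + 4)) + (-1 - 32)) = √(-119*(-101 - 10) - 33) = √(-119*(-111) - 33) = √(13209 - 33) = √13176 = 6*√366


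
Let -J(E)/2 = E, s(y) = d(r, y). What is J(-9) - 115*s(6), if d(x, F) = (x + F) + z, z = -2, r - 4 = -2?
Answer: -672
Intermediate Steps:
r = 2 (r = 4 - 2 = 2)
d(x, F) = -2 + F + x (d(x, F) = (x + F) - 2 = (F + x) - 2 = -2 + F + x)
s(y) = y (s(y) = -2 + y + 2 = y)
J(E) = -2*E
J(-9) - 115*s(6) = -2*(-9) - 115*6 = 18 - 690 = -672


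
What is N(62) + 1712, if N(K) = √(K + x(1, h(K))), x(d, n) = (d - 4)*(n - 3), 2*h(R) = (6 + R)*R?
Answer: 1712 + 13*I*√37 ≈ 1712.0 + 79.076*I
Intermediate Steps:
h(R) = R*(6 + R)/2 (h(R) = ((6 + R)*R)/2 = (R*(6 + R))/2 = R*(6 + R)/2)
x(d, n) = (-4 + d)*(-3 + n)
N(K) = √(9 + K - 3*K*(6 + K)/2) (N(K) = √(K + (12 - 2*K*(6 + K) - 3*1 + 1*(K*(6 + K)/2))) = √(K + (12 - 2*K*(6 + K) - 3 + K*(6 + K)/2)) = √(K + (9 - 3*K*(6 + K)/2)) = √(9 + K - 3*K*(6 + K)/2))
N(62) + 1712 = √(36 - 32*62 - 6*62²)/2 + 1712 = √(36 - 1984 - 6*3844)/2 + 1712 = √(36 - 1984 - 23064)/2 + 1712 = √(-25012)/2 + 1712 = (26*I*√37)/2 + 1712 = 13*I*√37 + 1712 = 1712 + 13*I*√37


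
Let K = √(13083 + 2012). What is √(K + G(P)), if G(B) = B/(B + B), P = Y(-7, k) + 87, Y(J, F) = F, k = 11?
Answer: √(2 + 4*√15095)/2 ≈ 11.107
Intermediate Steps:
K = √15095 ≈ 122.86
P = 98 (P = 11 + 87 = 98)
G(B) = ½ (G(B) = B/((2*B)) = (1/(2*B))*B = ½)
√(K + G(P)) = √(√15095 + ½) = √(½ + √15095)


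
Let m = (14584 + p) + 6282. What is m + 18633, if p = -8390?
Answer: 31109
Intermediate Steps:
m = 12476 (m = (14584 - 8390) + 6282 = 6194 + 6282 = 12476)
m + 18633 = 12476 + 18633 = 31109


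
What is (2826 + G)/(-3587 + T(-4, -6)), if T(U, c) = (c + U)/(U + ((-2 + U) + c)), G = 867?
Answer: -29544/28691 ≈ -1.0297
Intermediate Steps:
T(U, c) = (U + c)/(-2 + c + 2*U) (T(U, c) = (U + c)/(U + (-2 + U + c)) = (U + c)/(-2 + c + 2*U))
(2826 + G)/(-3587 + T(-4, -6)) = (2826 + 867)/(-3587 + (-4 - 6)/(-2 - 6 + 2*(-4))) = 3693/(-3587 - 10/(-2 - 6 - 8)) = 3693/(-3587 - 10/(-16)) = 3693/(-3587 - 1/16*(-10)) = 3693/(-3587 + 5/8) = 3693/(-28691/8) = 3693*(-8/28691) = -29544/28691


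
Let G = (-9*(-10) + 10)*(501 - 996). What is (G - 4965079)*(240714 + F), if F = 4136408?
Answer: -21949424061638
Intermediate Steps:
G = -49500 (G = (90 + 10)*(-495) = 100*(-495) = -49500)
(G - 4965079)*(240714 + F) = (-49500 - 4965079)*(240714 + 4136408) = -5014579*4377122 = -21949424061638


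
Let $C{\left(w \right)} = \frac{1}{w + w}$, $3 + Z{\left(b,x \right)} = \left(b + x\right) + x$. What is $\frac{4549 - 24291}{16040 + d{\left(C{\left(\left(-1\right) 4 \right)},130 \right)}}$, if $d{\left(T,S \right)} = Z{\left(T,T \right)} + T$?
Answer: $- \frac{39484}{32073} \approx -1.2311$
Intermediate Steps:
$Z{\left(b,x \right)} = -3 + b + 2 x$ ($Z{\left(b,x \right)} = -3 + \left(\left(b + x\right) + x\right) = -3 + \left(b + 2 x\right) = -3 + b + 2 x$)
$C{\left(w \right)} = \frac{1}{2 w}$
$d{\left(T,S \right)} = -3 + 4 T$ ($d{\left(T,S \right)} = \left(-3 + T + 2 T\right) + T = \left(-3 + 3 T\right) + T = -3 + 4 T$)
$\frac{4549 - 24291}{16040 + d{\left(C{\left(\left(-1\right) 4 \right)},130 \right)}} = \frac{4549 - 24291}{16040 - \left(3 - 4 \frac{1}{2 \left(\left(-1\right) 4\right)}\right)} = - \frac{19742}{16040 - \left(3 - 4 \frac{1}{2 \left(-4\right)}\right)} = - \frac{19742}{16040 - \left(3 - 4 \cdot \frac{1}{2} \left(- \frac{1}{4}\right)\right)} = - \frac{19742}{16040 + \left(-3 + 4 \left(- \frac{1}{8}\right)\right)} = - \frac{19742}{16040 - \frac{7}{2}} = - \frac{19742}{\frac{32073}{2}} = \left(-19742\right) \frac{2}{32073} = - \frac{39484}{32073}$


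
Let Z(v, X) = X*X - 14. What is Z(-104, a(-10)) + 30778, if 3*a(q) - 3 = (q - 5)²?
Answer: 36540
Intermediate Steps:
a(q) = 1 + (-5 + q)²/3 (a(q) = 1 + (q - 5)²/3 = 1 + (-5 + q)²/3)
Z(v, X) = -14 + X² (Z(v, X) = X² - 14 = -14 + X²)
Z(-104, a(-10)) + 30778 = (-14 + (1 + (-5 - 10)²/3)²) + 30778 = (-14 + (1 + (⅓)*(-15)²)²) + 30778 = (-14 + (1 + (⅓)*225)²) + 30778 = (-14 + (1 + 75)²) + 30778 = (-14 + 76²) + 30778 = (-14 + 5776) + 30778 = 5762 + 30778 = 36540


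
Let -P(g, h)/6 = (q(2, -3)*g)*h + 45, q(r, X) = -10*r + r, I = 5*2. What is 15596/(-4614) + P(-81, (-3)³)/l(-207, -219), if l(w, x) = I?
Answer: 272101651/11535 ≈ 23589.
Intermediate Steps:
I = 10
l(w, x) = 10
q(r, X) = -9*r
P(g, h) = -270 + 108*g*h (P(g, h) = -6*(((-9*2)*g)*h + 45) = -6*((-18*g)*h + 45) = -6*(-18*g*h + 45) = -6*(45 - 18*g*h) = -270 + 108*g*h)
15596/(-4614) + P(-81, (-3)³)/l(-207, -219) = 15596/(-4614) + (-270 + 108*(-81)*(-3)³)/10 = 15596*(-1/4614) + (-270 + 108*(-81)*(-27))*(⅒) = -7798/2307 + (-270 + 236196)*(⅒) = -7798/2307 + 235926*(⅒) = -7798/2307 + 117963/5 = 272101651/11535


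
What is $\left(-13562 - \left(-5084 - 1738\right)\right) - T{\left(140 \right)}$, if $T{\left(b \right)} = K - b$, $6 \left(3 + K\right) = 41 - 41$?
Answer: $-6597$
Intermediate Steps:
$K = -3$ ($K = -3 + \frac{41 - 41}{6} = -3 + \frac{1}{6} \cdot 0 = -3 + 0 = -3$)
$T{\left(b \right)} = -3 - b$
$\left(-13562 - \left(-5084 - 1738\right)\right) - T{\left(140 \right)} = \left(-13562 - \left(-5084 - 1738\right)\right) - \left(-3 - 140\right) = \left(-13562 - -6822\right) - -143 = \left(-13562 + 6822\right) + 143 = -6740 + 143 = -6597$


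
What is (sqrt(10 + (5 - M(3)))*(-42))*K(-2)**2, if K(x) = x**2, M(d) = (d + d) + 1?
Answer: -1344*sqrt(2) ≈ -1900.7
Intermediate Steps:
M(d) = 1 + 2*d (M(d) = 2*d + 1 = 1 + 2*d)
(sqrt(10 + (5 - M(3)))*(-42))*K(-2)**2 = (sqrt(10 + (5 - (1 + 2*3)))*(-42))*((-2)**2)**2 = (sqrt(10 + (5 - (1 + 6)))*(-42))*4**2 = (sqrt(10 + (5 - 1*7))*(-42))*16 = (sqrt(10 + (5 - 7))*(-42))*16 = (sqrt(10 - 2)*(-42))*16 = (sqrt(8)*(-42))*16 = ((2*sqrt(2))*(-42))*16 = -84*sqrt(2)*16 = -1344*sqrt(2)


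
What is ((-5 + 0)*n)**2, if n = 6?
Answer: 900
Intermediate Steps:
((-5 + 0)*n)**2 = ((-5 + 0)*6)**2 = (-5*6)**2 = (-30)**2 = 900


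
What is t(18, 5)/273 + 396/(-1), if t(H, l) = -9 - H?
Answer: -36045/91 ≈ -396.10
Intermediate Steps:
t(18, 5)/273 + 396/(-1) = (-9 - 1*18)/273 + 396/(-1) = (-9 - 18)*(1/273) + 396*(-1) = -27*1/273 - 396 = -9/91 - 396 = -36045/91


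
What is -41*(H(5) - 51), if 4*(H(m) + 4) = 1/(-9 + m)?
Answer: 36121/16 ≈ 2257.6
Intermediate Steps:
H(m) = -4 + 1/(4*(-9 + m))
-41*(H(5) - 51) = -41*((145 - 16*5)/(4*(-9 + 5)) - 51) = -41*((¼)*(145 - 80)/(-4) - 51) = -41*((¼)*(-¼)*65 - 51) = -41*(-65/16 - 51) = -41*(-881/16) = 36121/16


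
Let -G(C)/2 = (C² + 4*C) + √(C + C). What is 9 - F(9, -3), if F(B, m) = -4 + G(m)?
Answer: 7 + 2*I*√6 ≈ 7.0 + 4.899*I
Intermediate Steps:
G(C) = -8*C - 2*C² - 2*√2*√C (G(C) = -2*((C² + 4*C) + √(C + C)) = -2*((C² + 4*C) + √(2*C)) = -2*((C² + 4*C) + √2*√C) = -2*(C² + 4*C + √2*√C) = -8*C - 2*C² - 2*√2*√C)
F(B, m) = -4 - 8*m - 2*m² - 2*√2*√m (F(B, m) = -4 + (-8*m - 2*m² - 2*√2*√m) = -4 - 8*m - 2*m² - 2*√2*√m)
9 - F(9, -3) = 9 - (-4 - 8*(-3) - 2*(-3)² - 2*√2*√(-3)) = 9 - (-4 + 24 - 2*9 - 2*√2*I*√3) = 9 - (-4 + 24 - 18 - 2*I*√6) = 9 - (2 - 2*I*√6) = 9 + (-2 + 2*I*√6) = 7 + 2*I*√6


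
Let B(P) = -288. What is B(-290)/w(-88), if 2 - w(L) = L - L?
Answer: -144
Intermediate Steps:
w(L) = 2 (w(L) = 2 - (L - L) = 2 - 1*0 = 2 + 0 = 2)
B(-290)/w(-88) = -288/2 = -288*1/2 = -144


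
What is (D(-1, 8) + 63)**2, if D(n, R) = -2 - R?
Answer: 2809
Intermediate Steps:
(D(-1, 8) + 63)**2 = ((-2 - 1*8) + 63)**2 = ((-2 - 8) + 63)**2 = (-10 + 63)**2 = 53**2 = 2809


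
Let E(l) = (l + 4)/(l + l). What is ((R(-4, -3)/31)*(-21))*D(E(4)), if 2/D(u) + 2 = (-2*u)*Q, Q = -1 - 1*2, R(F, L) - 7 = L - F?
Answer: -84/31 ≈ -2.7097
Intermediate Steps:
R(F, L) = 7 + L - F (R(F, L) = 7 + (L - F) = 7 + L - F)
Q = -3 (Q = -1 - 2 = -3)
E(l) = (4 + l)/(2*l) (E(l) = (4 + l)/((2*l)) = (4 + l)*(1/(2*l)) = (4 + l)/(2*l))
D(u) = 2/(-2 + 6*u) (D(u) = 2/(-2 - 2*u*(-3)) = 2/(-2 + 6*u))
((R(-4, -3)/31)*(-21))*D(E(4)) = (((7 - 3 - 1*(-4))/31)*(-21))/(-1 + 3*((½)*(4 + 4)/4)) = (((7 - 3 + 4)*(1/31))*(-21))/(-1 + 3*((½)*(¼)*8)) = ((8*(1/31))*(-21))/(-1 + 3*1) = ((8/31)*(-21))/(-1 + 3) = -168/31/2 = -168/31*½ = -84/31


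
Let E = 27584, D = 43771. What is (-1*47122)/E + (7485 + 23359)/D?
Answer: -605888083/603689632 ≈ -1.0036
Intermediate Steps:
(-1*47122)/E + (7485 + 23359)/D = -1*47122/27584 + (7485 + 23359)/43771 = -47122*1/27584 + 30844*(1/43771) = -23561/13792 + 30844/43771 = -605888083/603689632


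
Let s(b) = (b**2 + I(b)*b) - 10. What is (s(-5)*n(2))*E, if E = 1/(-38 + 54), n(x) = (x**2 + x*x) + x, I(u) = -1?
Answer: 25/2 ≈ 12.500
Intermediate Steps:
n(x) = x + 2*x**2 (n(x) = (x**2 + x**2) + x = 2*x**2 + x = x + 2*x**2)
s(b) = -10 + b**2 - b (s(b) = (b**2 - b) - 10 = -10 + b**2 - b)
E = 1/16 ≈ 0.062500
(s(-5)*n(2))*E = ((-10 + (-5)**2 - 1*(-5))*(2*(1 + 2*2)))*(1/16) = ((-10 + 25 + 5)*(2*(1 + 4)))*(1/16) = (20*(2*5))*(1/16) = (20*10)*(1/16) = 200*(1/16) = 25/2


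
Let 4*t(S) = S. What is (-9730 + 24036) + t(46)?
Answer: 28635/2 ≈ 14318.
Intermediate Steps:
t(S) = S/4
(-9730 + 24036) + t(46) = (-9730 + 24036) + (¼)*46 = 14306 + 23/2 = 28635/2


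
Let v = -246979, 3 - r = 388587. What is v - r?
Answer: 141605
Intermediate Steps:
r = -388584 (r = 3 - 1*388587 = 3 - 388587 = -388584)
v - r = -246979 - 1*(-388584) = -246979 + 388584 = 141605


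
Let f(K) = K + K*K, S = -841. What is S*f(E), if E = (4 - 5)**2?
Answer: -1682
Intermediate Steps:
E = 1 (E = (-1)**2 = 1)
f(K) = K + K**2
S*f(E) = -841*(1 + 1) = -841*2 = -1682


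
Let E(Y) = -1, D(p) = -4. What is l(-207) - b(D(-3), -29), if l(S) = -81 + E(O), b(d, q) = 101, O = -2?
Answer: -183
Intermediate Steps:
l(S) = -82 (l(S) = -81 - 1 = -82)
l(-207) - b(D(-3), -29) = -82 - 1*101 = -82 - 101 = -183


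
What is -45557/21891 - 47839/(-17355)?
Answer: 85533938/126639435 ≈ 0.67541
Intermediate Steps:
-45557/21891 - 47839/(-17355) = -45557*1/21891 - 47839*(-1/17355) = -45557/21891 + 47839/17355 = 85533938/126639435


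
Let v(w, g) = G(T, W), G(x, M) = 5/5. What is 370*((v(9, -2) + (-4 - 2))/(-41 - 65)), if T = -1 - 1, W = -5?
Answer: 925/53 ≈ 17.453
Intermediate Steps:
T = -2
G(x, M) = 1 (G(x, M) = 5*(⅕) = 1)
v(w, g) = 1
370*((v(9, -2) + (-4 - 2))/(-41 - 65)) = 370*((1 + (-4 - 2))/(-41 - 65)) = 370*((1 - 6)/(-106)) = 370*(-5*(-1/106)) = 370*(5/106) = 925/53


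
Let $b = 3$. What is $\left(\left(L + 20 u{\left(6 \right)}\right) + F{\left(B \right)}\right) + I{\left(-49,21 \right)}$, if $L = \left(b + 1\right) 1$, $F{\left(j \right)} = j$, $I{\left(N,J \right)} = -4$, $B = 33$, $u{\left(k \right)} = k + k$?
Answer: $273$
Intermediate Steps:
$u{\left(k \right)} = 2 k$
$L = 4$ ($L = \left(3 + 1\right) 1 = 4 \cdot 1 = 4$)
$\left(\left(L + 20 u{\left(6 \right)}\right) + F{\left(B \right)}\right) + I{\left(-49,21 \right)} = \left(\left(4 + 20 \cdot 2 \cdot 6\right) + 33\right) - 4 = \left(\left(4 + 20 \cdot 12\right) + 33\right) - 4 = \left(\left(4 + 240\right) + 33\right) - 4 = \left(244 + 33\right) - 4 = 277 - 4 = 273$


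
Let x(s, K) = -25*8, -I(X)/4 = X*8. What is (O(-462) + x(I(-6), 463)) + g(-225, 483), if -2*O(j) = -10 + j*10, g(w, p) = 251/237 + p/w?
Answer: 4174977/1975 ≈ 2113.9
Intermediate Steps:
g(w, p) = 251/237 + p/w (g(w, p) = 251*(1/237) + p/w = 251/237 + p/w)
I(X) = -32*X (I(X) = -4*X*8 = -32*X)
O(j) = 5 - 5*j (O(j) = -(-10 + j*10)/2 = -(-10 + 10*j)/2 = 5 - 5*j)
x(s, K) = -200
(O(-462) + x(I(-6), 463)) + g(-225, 483) = ((5 - 5*(-462)) - 200) + (251/237 + 483/(-225)) = ((5 + 2310) - 200) + (251/237 + 483*(-1/225)) = (2315 - 200) + (251/237 - 161/75) = 2115 - 2148/1975 = 4174977/1975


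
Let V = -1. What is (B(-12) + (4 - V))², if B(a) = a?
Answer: 49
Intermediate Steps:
(B(-12) + (4 - V))² = (-12 + (4 - 1*(-1)))² = (-12 + (4 + 1))² = (-12 + 5)² = (-7)² = 49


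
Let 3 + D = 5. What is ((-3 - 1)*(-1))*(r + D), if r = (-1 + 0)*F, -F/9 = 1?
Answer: 44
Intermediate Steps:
F = -9 (F = -9*1 = -9)
D = 2 (D = -3 + 5 = 2)
r = 9 (r = (-1 + 0)*(-9) = -1*(-9) = 9)
((-3 - 1)*(-1))*(r + D) = ((-3 - 1)*(-1))*(9 + 2) = -4*(-1)*11 = 4*11 = 44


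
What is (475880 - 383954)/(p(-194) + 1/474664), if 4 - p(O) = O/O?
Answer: 43633962864/1423993 ≈ 30642.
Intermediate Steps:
p(O) = 3 (p(O) = 4 - O/O = 4 - 1*1 = 4 - 1 = 3)
(475880 - 383954)/(p(-194) + 1/474664) = (475880 - 383954)/(3 + 1/474664) = 91926/(3 + 1/474664) = 91926/(1423993/474664) = 91926*(474664/1423993) = 43633962864/1423993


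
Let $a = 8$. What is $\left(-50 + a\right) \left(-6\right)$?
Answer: $252$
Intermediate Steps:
$\left(-50 + a\right) \left(-6\right) = \left(-50 + 8\right) \left(-6\right) = \left(-42\right) \left(-6\right) = 252$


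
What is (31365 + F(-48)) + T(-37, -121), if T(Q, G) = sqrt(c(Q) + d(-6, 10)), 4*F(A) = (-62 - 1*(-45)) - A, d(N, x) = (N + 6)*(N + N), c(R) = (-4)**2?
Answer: 125507/4 ≈ 31377.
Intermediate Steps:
c(R) = 16
d(N, x) = 2*N*(6 + N) (d(N, x) = (6 + N)*(2*N) = 2*N*(6 + N))
F(A) = -17/4 - A/4 (F(A) = ((-62 - 1*(-45)) - A)/4 = ((-62 + 45) - A)/4 = (-17 - A)/4 = -17/4 - A/4)
T(Q, G) = 4 (T(Q, G) = sqrt(16 + 2*(-6)*(6 - 6)) = sqrt(16 + 2*(-6)*0) = sqrt(16 + 0) = sqrt(16) = 4)
(31365 + F(-48)) + T(-37, -121) = (31365 + (-17/4 - 1/4*(-48))) + 4 = (31365 + (-17/4 + 12)) + 4 = (31365 + 31/4) + 4 = 125491/4 + 4 = 125507/4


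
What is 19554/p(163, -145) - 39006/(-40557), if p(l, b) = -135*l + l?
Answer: 892689/13421909 ≈ 0.066510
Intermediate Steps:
p(l, b) = -134*l
19554/p(163, -145) - 39006/(-40557) = 19554/((-134*163)) - 39006/(-40557) = 19554/(-21842) - 39006*(-1/40557) = 19554*(-1/21842) + 1182/1229 = -9777/10921 + 1182/1229 = 892689/13421909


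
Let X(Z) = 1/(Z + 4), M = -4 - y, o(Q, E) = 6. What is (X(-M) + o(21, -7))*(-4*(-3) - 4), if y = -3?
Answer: 248/5 ≈ 49.600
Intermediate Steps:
M = -1 (M = -4 - 1*(-3) = -4 + 3 = -1)
X(Z) = 1/(4 + Z)
(X(-M) + o(21, -7))*(-4*(-3) - 4) = (1/(4 - 1*(-1)) + 6)*(-4*(-3) - 4) = (1/(4 + 1) + 6)*(12 - 4) = (1/5 + 6)*8 = (⅕ + 6)*8 = (31/5)*8 = 248/5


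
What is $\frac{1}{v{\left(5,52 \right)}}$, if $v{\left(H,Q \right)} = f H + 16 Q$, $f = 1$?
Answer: $\frac{1}{837} \approx 0.0011947$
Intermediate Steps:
$v{\left(H,Q \right)} = H + 16 Q$ ($v{\left(H,Q \right)} = 1 H + 16 Q = H + 16 Q$)
$\frac{1}{v{\left(5,52 \right)}} = \frac{1}{5 + 16 \cdot 52} = \frac{1}{5 + 832} = \frac{1}{837}$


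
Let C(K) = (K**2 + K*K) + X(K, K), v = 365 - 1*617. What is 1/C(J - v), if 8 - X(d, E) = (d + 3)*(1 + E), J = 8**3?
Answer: 1/580645 ≈ 1.7222e-6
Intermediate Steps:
v = -252 (v = 365 - 617 = -252)
J = 512
X(d, E) = 8 - (1 + E)*(3 + d) (X(d, E) = 8 - (d + 3)*(1 + E) = 8 - (3 + d)*(1 + E) = 8 - (1 + E)*(3 + d))
C(K) = 5 + K**2 - 4*K (C(K) = (K**2 + K*K) + (5 - K - 3*K - K*K) = (K**2 + K**2) + (5 - K - 3*K - K**2) = 2*K**2 + (5 - K**2 - 4*K) = 5 + K**2 - 4*K)
1/C(J - v) = 1/(5 + (512 - 1*(-252))**2 - 4*(512 - 1*(-252))) = 1/(5 + (512 + 252)**2 - 4*(512 + 252)) = 1/(5 + 764**2 - 4*764) = 1/(5 + 583696 - 3056) = 1/580645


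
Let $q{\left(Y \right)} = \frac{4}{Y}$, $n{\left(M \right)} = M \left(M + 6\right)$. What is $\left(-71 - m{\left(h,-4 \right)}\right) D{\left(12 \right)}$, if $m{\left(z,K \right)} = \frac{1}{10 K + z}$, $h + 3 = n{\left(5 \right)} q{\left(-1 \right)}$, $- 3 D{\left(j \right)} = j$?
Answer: $\frac{74688}{263} \approx 283.98$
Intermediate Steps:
$D{\left(j \right)} = - \frac{j}{3}$
$n{\left(M \right)} = M \left(6 + M\right)$
$h = -223$ ($h = -3 + 5 \left(6 + 5\right) \frac{4}{-1} = -3 + 5 \cdot 11 \cdot 4 \left(-1\right) = -3 + 55 \left(-4\right) = -3 - 220 = -223$)
$m{\left(z,K \right)} = \frac{1}{z + 10 K}$
$\left(-71 - m{\left(h,-4 \right)}\right) D{\left(12 \right)} = \left(-71 - \frac{1}{-223 + 10 \left(-4\right)}\right) \left(\left(- \frac{1}{3}\right) 12\right) = \left(-71 - \frac{1}{-223 - 40}\right) \left(-4\right) = \left(-71 - \frac{1}{-263}\right) \left(-4\right) = \left(-71 - - \frac{1}{263}\right) \left(-4\right) = \left(-71 + \frac{1}{263}\right) \left(-4\right) = \left(- \frac{18672}{263}\right) \left(-4\right) = \frac{74688}{263}$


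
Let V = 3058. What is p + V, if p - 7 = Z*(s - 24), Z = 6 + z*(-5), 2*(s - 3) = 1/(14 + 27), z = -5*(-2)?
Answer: 163527/41 ≈ 3988.5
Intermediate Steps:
z = 10
s = 247/82 (s = 3 + 1/(2*(14 + 27)) = 3 + (½)/41 = 3 + (½)*(1/41) = 3 + 1/82 = 247/82 ≈ 3.0122)
Z = -44 (Z = 6 + 10*(-5) = 6 - 50 = -44)
p = 38149/41 (p = 7 - 44*(247/82 - 24) = 7 - 44*(-1721/82) = 7 + 37862/41 = 38149/41 ≈ 930.46)
p + V = 38149/41 + 3058 = 163527/41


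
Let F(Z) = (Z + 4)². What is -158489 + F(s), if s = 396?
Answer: 1511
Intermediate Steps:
F(Z) = (4 + Z)²
-158489 + F(s) = -158489 + (4 + 396)² = -158489 + 400² = -158489 + 160000 = 1511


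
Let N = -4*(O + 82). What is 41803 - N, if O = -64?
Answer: 41875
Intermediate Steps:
N = -72 (N = -4*(-64 + 82) = -4*18 = -72)
41803 - N = 41803 - 1*(-72) = 41803 + 72 = 41875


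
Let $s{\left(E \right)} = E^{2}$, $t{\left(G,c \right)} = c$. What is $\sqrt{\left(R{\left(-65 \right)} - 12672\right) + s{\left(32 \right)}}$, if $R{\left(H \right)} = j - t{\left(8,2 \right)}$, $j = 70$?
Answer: $2 i \sqrt{2895} \approx 107.61 i$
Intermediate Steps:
$R{\left(H \right)} = 68$ ($R{\left(H \right)} = 70 - 2 = 68$)
$\sqrt{\left(R{\left(-65 \right)} - 12672\right) + s{\left(32 \right)}} = \sqrt{\left(68 - 12672\right) + 32^{2}} = \sqrt{-12604 + 1024} = \sqrt{-11580} = 2 i \sqrt{2895}$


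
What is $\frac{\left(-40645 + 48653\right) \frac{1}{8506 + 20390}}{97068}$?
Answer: $\frac{143}{50087088} \approx 2.855 \cdot 10^{-6}$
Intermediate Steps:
$\frac{\left(-40645 + 48653\right) \frac{1}{8506 + 20390}}{97068} = \frac{8008}{28896} \cdot \frac{1}{97068} = 8008 \cdot \frac{1}{28896} \cdot \frac{1}{97068} = \frac{143}{516} \cdot \frac{1}{97068} = \frac{143}{50087088}$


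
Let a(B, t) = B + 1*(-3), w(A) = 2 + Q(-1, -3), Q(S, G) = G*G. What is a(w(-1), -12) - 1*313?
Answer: -305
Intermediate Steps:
Q(S, G) = G²
w(A) = 11 (w(A) = 2 + (-3)² = 2 + 9 = 11)
a(B, t) = -3 + B (a(B, t) = B - 3 = -3 + B)
a(w(-1), -12) - 1*313 = (-3 + 11) - 1*313 = 8 - 313 = -305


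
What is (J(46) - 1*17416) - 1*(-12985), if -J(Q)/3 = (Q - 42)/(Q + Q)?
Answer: -101916/23 ≈ -4431.1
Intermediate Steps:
J(Q) = -3*(-42 + Q)/(2*Q) (J(Q) = -3*(Q - 42)/(Q + Q) = -3*(-42 + Q)/(2*Q))
(J(46) - 1*17416) - 1*(-12985) = ((-3/2 + 63/46) - 1*17416) - 1*(-12985) = ((-3/2 + 63*(1/46)) - 17416) + 12985 = ((-3/2 + 63/46) - 17416) + 12985 = (-3/23 - 17416) + 12985 = -400571/23 + 12985 = -101916/23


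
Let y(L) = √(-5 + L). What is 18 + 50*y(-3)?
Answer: 18 + 100*I*√2 ≈ 18.0 + 141.42*I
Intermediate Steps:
18 + 50*y(-3) = 18 + 50*√(-5 - 3) = 18 + 50*√(-8) = 18 + 50*(2*I*√2) = 18 + 100*I*√2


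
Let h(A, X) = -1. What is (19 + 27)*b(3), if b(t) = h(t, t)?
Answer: -46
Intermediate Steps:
b(t) = -1
(19 + 27)*b(3) = (19 + 27)*(-1) = 46*(-1) = -46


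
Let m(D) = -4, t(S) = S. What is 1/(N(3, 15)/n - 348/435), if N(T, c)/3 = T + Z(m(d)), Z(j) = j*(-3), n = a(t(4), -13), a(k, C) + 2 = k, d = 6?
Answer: 10/217 ≈ 0.046083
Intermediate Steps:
a(k, C) = -2 + k
n = 2 (n = -2 + 4 = 2)
Z(j) = -3*j
N(T, c) = 36 + 3*T (N(T, c) = 3*(T - 3*(-4)) = 3*(T + 12) = 3*(12 + T) = 36 + 3*T)
1/(N(3, 15)/n - 348/435) = 1/((36 + 3*3)/2 - 348/435) = 1/((36 + 9)*(½) - 348*1/435) = 1/(45*(½) - ⅘) = 1/(45/2 - ⅘) = 1/(217/10) = 10/217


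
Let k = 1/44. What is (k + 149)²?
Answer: 42994249/1936 ≈ 22208.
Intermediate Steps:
k = 1/44 ≈ 0.022727
(k + 149)² = (1/44 + 149)² = (6557/44)² = 42994249/1936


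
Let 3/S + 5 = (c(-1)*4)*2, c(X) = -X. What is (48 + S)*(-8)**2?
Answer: 3136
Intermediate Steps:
S = 1 (S = 3/(-5 + (-1*(-1)*4)*2) = 3/(-5 + (1*4)*2) = 3/(-5 + 4*2) = 3/(-5 + 8) = 3/3 = 3*(1/3) = 1)
(48 + S)*(-8)**2 = (48 + 1)*(-8)**2 = 49*64 = 3136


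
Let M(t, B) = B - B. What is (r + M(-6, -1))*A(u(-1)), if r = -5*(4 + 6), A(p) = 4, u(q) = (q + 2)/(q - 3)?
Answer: -200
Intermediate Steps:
M(t, B) = 0
u(q) = (2 + q)/(-3 + q)
r = -50 (r = -5*10 = -50)
(r + M(-6, -1))*A(u(-1)) = (-50 + 0)*4 = -50*4 = -200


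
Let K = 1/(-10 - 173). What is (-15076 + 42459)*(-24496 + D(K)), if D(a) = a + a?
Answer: -122751690910/183 ≈ -6.7077e+8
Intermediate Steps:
K = -1/183 (K = 1/(-183) = -1/183 ≈ -0.0054645)
D(a) = 2*a
(-15076 + 42459)*(-24496 + D(K)) = (-15076 + 42459)*(-24496 + 2*(-1/183)) = 27383*(-24496 - 2/183) = 27383*(-4482770/183) = -122751690910/183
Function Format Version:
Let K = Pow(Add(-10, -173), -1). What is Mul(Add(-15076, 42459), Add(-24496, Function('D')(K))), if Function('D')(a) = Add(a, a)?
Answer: Rational(-122751690910, 183) ≈ -6.7077e+8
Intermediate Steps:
K = Rational(-1, 183) (K = Pow(-183, -1) = Rational(-1, 183) ≈ -0.0054645)
Function('D')(a) = Mul(2, a)
Mul(Add(-15076, 42459), Add(-24496, Function('D')(K))) = Mul(Add(-15076, 42459), Add(-24496, Mul(2, Rational(-1, 183)))) = Mul(27383, Add(-24496, Rational(-2, 183))) = Mul(27383, Rational(-4482770, 183)) = Rational(-122751690910, 183)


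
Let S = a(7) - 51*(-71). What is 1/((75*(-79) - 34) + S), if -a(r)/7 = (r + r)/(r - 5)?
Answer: -1/2387 ≈ -0.00041894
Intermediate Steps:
a(r) = -14*r/(-5 + r) (a(r) = -7*(r + r)/(r - 5) = -7*2*r/(-5 + r) = -14*r/(-5 + r))
S = 3572 (S = -14*7/(-5 + 7) - 51*(-71) = -14*7/2 + 3621 = -14*7*½ + 3621 = -49 + 3621 = 3572)
1/((75*(-79) - 34) + S) = 1/((75*(-79) - 34) + 3572) = 1/((-5925 - 34) + 3572) = 1/(-5959 + 3572) = 1/(-2387) = -1/2387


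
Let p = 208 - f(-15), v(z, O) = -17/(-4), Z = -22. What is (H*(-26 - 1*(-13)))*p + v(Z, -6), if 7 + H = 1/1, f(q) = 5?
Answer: 63353/4 ≈ 15838.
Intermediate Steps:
v(z, O) = 17/4 (v(z, O) = -17*(-¼) = 17/4)
H = -6 (H = -7 + 1/1 = -7 + 1 = -6)
p = 203 (p = 208 - 1*5 = 208 - 5 = 203)
(H*(-26 - 1*(-13)))*p + v(Z, -6) = -6*(-26 - 1*(-13))*203 + 17/4 = -6*(-26 + 13)*203 + 17/4 = -6*(-13)*203 + 17/4 = 78*203 + 17/4 = 15834 + 17/4 = 63353/4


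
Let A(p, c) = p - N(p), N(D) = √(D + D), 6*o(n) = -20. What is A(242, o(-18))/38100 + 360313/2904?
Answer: 76269801/614680 ≈ 124.08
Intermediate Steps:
o(n) = -10/3 (o(n) = (⅙)*(-20) = -10/3)
N(D) = √2*√D (N(D) = √(2*D) = √2*√D)
A(p, c) = p - √2*√p
A(242, o(-18))/38100 + 360313/2904 = (242 - √2*√242)/38100 + 360313/2904 = (242 - √2*11*√2)*(1/38100) + 360313*(1/2904) = (242 - 22)*(1/38100) + 360313/2904 = 220*(1/38100) + 360313/2904 = 11/1905 + 360313/2904 = 76269801/614680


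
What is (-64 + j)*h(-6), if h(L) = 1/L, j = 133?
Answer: -23/2 ≈ -11.500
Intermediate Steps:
(-64 + j)*h(-6) = (-64 + 133)/(-6) = 69*(-⅙) = -23/2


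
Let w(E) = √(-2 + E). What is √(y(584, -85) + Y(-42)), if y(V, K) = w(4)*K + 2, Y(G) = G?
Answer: √(-40 - 85*√2) ≈ 12.657*I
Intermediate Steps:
y(V, K) = 2 + K*√2 (y(V, K) = √(-2 + 4)*K + 2 = √2*K + 2 = K*√2 + 2 = 2 + K*√2)
√(y(584, -85) + Y(-42)) = √((2 - 85*√2) - 42) = √(-40 - 85*√2)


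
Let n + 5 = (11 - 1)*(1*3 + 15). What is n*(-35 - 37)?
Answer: -12600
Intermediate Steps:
n = 175 (n = -5 + (11 - 1)*(1*3 + 15) = -5 + 10*(3 + 15) = -5 + 10*18 = -5 + 180 = 175)
n*(-35 - 37) = 175*(-35 - 37) = 175*(-72) = -12600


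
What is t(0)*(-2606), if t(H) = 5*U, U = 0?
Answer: 0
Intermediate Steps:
t(H) = 0 (t(H) = 5*0 = 0)
t(0)*(-2606) = 0*(-2606) = 0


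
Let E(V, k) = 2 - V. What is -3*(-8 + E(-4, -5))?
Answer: 6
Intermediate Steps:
-3*(-8 + E(-4, -5)) = -3*(-8 + (2 - 1*(-4))) = -3*(-8 + (2 + 4)) = -3*(-8 + 6) = -3*(-2) = 6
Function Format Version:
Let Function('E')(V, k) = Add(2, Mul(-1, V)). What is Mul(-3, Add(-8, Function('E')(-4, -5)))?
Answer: 6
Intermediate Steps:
Mul(-3, Add(-8, Function('E')(-4, -5))) = Mul(-3, Add(-8, Add(2, Mul(-1, -4)))) = Mul(-3, Add(-8, Add(2, 4))) = Mul(-3, Add(-8, 6)) = Mul(-3, -2) = 6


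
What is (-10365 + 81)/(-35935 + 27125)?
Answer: 5142/4405 ≈ 1.1673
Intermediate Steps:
(-10365 + 81)/(-35935 + 27125) = -10284/(-8810) = -10284*(-1/8810) = 5142/4405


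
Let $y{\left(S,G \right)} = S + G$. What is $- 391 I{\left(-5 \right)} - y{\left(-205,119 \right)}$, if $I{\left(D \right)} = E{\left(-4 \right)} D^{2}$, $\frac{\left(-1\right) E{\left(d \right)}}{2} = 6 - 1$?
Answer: $97836$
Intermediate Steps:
$E{\left(d \right)} = -10$ ($E{\left(d \right)} = - 2 \left(6 - 1\right) = \left(-2\right) 5 = -10$)
$I{\left(D \right)} = - 10 D^{2}$
$y{\left(S,G \right)} = G + S$
$- 391 I{\left(-5 \right)} - y{\left(-205,119 \right)} = - 391 \left(- 10 \left(-5\right)^{2}\right) - \left(119 - 205\right) = - 391 \left(\left(-10\right) 25\right) - -86 = \left(-391\right) \left(-250\right) + 86 = 97750 + 86 = 97836$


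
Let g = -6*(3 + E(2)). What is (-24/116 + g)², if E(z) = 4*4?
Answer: 10969344/841 ≈ 13043.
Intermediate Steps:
E(z) = 16
g = -114 (g = -6*(3 + 16) = -6*19 = -114)
(-24/116 + g)² = (-24/116 - 114)² = (-24*1/116 - 114)² = (-6/29 - 114)² = (-3312/29)² = 10969344/841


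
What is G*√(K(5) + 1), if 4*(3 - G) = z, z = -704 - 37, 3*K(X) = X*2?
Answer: 251*√39/4 ≈ 391.87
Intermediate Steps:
K(X) = 2*X/3 (K(X) = (X*2)/3 = (2*X)/3 = 2*X/3)
z = -741
G = 753/4 (G = 3 - ¼*(-741) = 3 + 741/4 = 753/4 ≈ 188.25)
G*√(K(5) + 1) = 753*√((⅔)*5 + 1)/4 = 753*√(10/3 + 1)/4 = 753*√(13/3)/4 = 753*(√39/3)/4 = 251*√39/4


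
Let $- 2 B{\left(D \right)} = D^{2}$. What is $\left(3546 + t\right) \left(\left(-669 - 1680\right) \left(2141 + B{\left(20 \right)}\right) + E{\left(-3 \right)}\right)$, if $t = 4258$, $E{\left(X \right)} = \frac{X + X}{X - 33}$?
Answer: $- \frac{106744879606}{3} \approx -3.5582 \cdot 10^{10}$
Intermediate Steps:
$B{\left(D \right)} = - \frac{D^{2}}{2}$
$E{\left(X \right)} = \frac{2 X}{-33 + X}$
$\left(3546 + t\right) \left(\left(-669 - 1680\right) \left(2141 + B{\left(20 \right)}\right) + E{\left(-3 \right)}\right) = \left(3546 + 4258\right) \left(\left(-669 - 1680\right) \left(2141 - \frac{20^{2}}{2}\right) + 2 \left(-3\right) \frac{1}{-33 - 3}\right) = 7804 \left(- 2349 \left(2141 - 200\right) + 2 \left(-3\right) \frac{1}{-36}\right) = 7804 \left(- 2349 \left(2141 - 200\right) + 2 \left(-3\right) \left(- \frac{1}{36}\right)\right) = 7804 \left(\left(-2349\right) 1941 + \frac{1}{6}\right) = 7804 \left(-4559409 + \frac{1}{6}\right) = 7804 \left(- \frac{27356453}{6}\right) = - \frac{106744879606}{3}$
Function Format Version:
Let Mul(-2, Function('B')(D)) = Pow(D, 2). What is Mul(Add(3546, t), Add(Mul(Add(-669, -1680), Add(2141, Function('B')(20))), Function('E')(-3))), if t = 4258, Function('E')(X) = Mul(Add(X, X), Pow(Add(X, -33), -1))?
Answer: Rational(-106744879606, 3) ≈ -3.5582e+10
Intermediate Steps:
Function('B')(D) = Mul(Rational(-1, 2), Pow(D, 2))
Function('E')(X) = Mul(2, X, Pow(Add(-33, X), -1)) (Function('E')(X) = Mul(Mul(2, X), Pow(Add(-33, X), -1)) = Mul(2, X, Pow(Add(-33, X), -1)))
Mul(Add(3546, t), Add(Mul(Add(-669, -1680), Add(2141, Function('B')(20))), Function('E')(-3))) = Mul(Add(3546, 4258), Add(Mul(Add(-669, -1680), Add(2141, Mul(Rational(-1, 2), Pow(20, 2)))), Mul(2, -3, Pow(Add(-33, -3), -1)))) = Mul(7804, Add(Mul(-2349, Add(2141, Mul(Rational(-1, 2), 400))), Mul(2, -3, Pow(-36, -1)))) = Mul(7804, Add(Mul(-2349, Add(2141, -200)), Mul(2, -3, Rational(-1, 36)))) = Mul(7804, Add(Mul(-2349, 1941), Rational(1, 6))) = Mul(7804, Add(-4559409, Rational(1, 6))) = Mul(7804, Rational(-27356453, 6)) = Rational(-106744879606, 3)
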